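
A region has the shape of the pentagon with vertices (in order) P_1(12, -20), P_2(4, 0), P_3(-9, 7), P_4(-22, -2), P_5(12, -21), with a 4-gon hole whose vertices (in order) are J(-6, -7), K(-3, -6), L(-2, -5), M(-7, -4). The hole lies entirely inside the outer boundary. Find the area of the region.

381

Outer boundary:
Apply the shoelace (surveyor's) formula: 2A = Σ (x_i·y_{i+1} − x_{i+1}·y_i), indices taken mod 5.
Σ = (80) + (28) + (172) + (486) + (12) = 778
Area = |Σ|/2 = 389.
Hole:
Apply the shoelace formula: 2A = Σ (x_i·y_{i+1} − x_{i+1}·y_i), indices taken mod 4.
Σ = (15) + (3) + (-27) + (25) = 16
Area = |Σ|/2 = 8.
Net area = 389 − 8 = 381.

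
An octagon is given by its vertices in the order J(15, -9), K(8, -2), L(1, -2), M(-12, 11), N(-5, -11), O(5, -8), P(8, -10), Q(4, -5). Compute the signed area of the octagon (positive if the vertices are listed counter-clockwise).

175

Apply Gauss's area formula: 2A = Σ (x_i·y_{i+1} − x_{i+1}·y_i), indices taken mod 8.
Σ = (42) + (-14) + (-13) + (187) + (95) + (14) + (0) + (39) = 350
Signed area = Σ/2 = 175 (positive ⇒ counter-clockwise traversal).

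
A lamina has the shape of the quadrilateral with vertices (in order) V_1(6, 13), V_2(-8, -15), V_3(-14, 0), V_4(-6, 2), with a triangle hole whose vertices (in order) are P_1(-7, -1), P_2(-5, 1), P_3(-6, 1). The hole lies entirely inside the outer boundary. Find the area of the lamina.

156

Outer boundary:
Cross-terms: 14, -210, -28, -90  ⇒  Σ = -314
Area = |Σ|/2 = 157.
Hole:
Apply the shoelace formula: 2A = Σ (x_i·y_{i+1} − x_{i+1}·y_i), indices taken mod 3.
Σ = (-12) + (1) + (13) = 2
Area = |Σ|/2 = 1.
Net area = 157 − 1 = 156.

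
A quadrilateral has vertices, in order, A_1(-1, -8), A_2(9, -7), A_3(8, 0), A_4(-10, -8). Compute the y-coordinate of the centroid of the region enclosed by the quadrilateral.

-739/143

Apply the shoelace (surveyor's) formula. First the cross-terms c_i = x_i·y_{i+1} − x_{i+1}·y_i:
  79, 56, -64, 72  ⇒  2A = 143, A = 71.5.
Then Σ (y_i + y_{i+1})·c_i = -2217, so ȳ = -2217 / (6·71.5) = -739/143.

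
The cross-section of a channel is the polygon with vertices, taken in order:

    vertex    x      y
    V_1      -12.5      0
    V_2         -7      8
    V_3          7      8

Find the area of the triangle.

Apply the surveyor's formula: 2A = Σ (x_i·y_{i+1} − x_{i+1}·y_i), indices taken mod 3.
Σ = (-100) + (-112) + (100) = -112
Area = |Σ|/2 = 56.

56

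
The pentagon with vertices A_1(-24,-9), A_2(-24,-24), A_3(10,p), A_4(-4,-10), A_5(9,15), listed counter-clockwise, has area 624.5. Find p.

Write out the shoelace sum; only the two edges meeting at A_3 involve p:
2·Area = [((-24)·p − 10·(-24)) + (10·(-10) − (-4)·p)] + 669
       = -20·p + 809 = 1249
⇒ p = -22.

-22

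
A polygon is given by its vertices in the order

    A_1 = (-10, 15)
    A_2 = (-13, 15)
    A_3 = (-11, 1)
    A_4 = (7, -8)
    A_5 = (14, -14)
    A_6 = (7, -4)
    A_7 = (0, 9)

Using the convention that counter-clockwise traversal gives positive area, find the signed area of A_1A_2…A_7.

A_1→A_2: (-10)(15) − (-13)(15) = 45
A_2→A_3: (-13)(1) − (-11)(15) = 152
A_3→A_4: (-11)(-8) − (7)(1) = 81
A_4→A_5: (7)(-14) − (14)(-8) = 14
A_5→A_6: (14)(-4) − (7)(-14) = 42
A_6→A_7: (7)(9) − (0)(-4) = 63
A_7→A_1: (0)(15) − (-10)(9) = 90
Σ = 487
Signed area = Σ/2 = 243.5 (positive ⇒ counter-clockwise traversal).

243.5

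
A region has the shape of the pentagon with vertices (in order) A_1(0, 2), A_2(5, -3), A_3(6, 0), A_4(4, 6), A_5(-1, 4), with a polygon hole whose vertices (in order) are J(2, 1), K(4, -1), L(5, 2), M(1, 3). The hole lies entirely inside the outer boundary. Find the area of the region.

24.5

Outer boundary:
Σ = (-10) + (18) + (36) + (22) + (-2) = 64
Area = |Σ|/2 = 32.
Hole:
Apply the shoelace (surveyor's) formula: 2A = Σ (x_i·y_{i+1} − x_{i+1}·y_i), indices taken mod 4.
Cross-terms: -6, 13, 13, -5  ⇒  Σ = 15
Area = |Σ|/2 = 7.5.
Net area = 32 − 7.5 = 24.5.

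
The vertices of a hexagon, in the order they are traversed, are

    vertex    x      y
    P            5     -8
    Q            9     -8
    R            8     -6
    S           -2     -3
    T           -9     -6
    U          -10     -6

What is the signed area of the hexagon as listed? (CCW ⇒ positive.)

Apply Gauss's area formula: 2A = Σ (x_i·y_{i+1} − x_{i+1}·y_i), indices taken mod 6.
Σ = (32) + (10) + (-36) + (-15) + (-6) + (110) = 95
Signed area = Σ/2 = 47.5 (positive ⇒ counter-clockwise traversal).

47.5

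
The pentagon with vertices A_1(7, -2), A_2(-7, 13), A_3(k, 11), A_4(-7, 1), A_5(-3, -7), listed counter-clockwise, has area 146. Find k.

The doubled signed area Σ (x_i y_{i+1} − x_{i+1} y_i) is linear in k.
With k=0 it equals 184; the coefficient of k is -12 (from the two edges through A_3).
So -12·k + 184 = 2·146 = 292 ⇒ k = -9.

-9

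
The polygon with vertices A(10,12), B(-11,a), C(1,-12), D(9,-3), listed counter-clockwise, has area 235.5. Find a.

Write out the shoelace sum; only the two edges meeting at B involve a:
2·Area = [(10·a − (-11)·12) + ((-11)·(-12) − 1·a)] + 243
       = 9·a + 507 = 471
⇒ a = -4.

-4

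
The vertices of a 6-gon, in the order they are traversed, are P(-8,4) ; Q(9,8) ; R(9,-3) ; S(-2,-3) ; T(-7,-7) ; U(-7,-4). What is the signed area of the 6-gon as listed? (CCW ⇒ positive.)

-160

Apply the surveyor's formula: 2A = Σ (x_i·y_{i+1} − x_{i+1}·y_i), indices taken mod 6.
P→Q: (-8)(8) − (9)(4) = -100
Q→R: (9)(-3) − (9)(8) = -99
R→S: (9)(-3) − (-2)(-3) = -33
S→T: (-2)(-7) − (-7)(-3) = -7
T→U: (-7)(-4) − (-7)(-7) = -21
U→P: (-7)(4) − (-8)(-4) = -60
Σ = -320
Signed area = Σ/2 = -160 (negative ⇒ clockwise traversal).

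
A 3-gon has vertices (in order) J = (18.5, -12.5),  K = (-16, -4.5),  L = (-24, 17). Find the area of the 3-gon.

338.875

Cross-terms: -283.25, -380, -14.5  ⇒  Σ = -677.75
Area = |Σ|/2 = 338.875.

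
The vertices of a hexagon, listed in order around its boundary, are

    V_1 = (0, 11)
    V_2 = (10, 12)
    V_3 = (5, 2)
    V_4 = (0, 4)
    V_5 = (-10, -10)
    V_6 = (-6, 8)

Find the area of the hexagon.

V_1→V_2: (0)(12) − (10)(11) = -110
V_2→V_3: (10)(2) − (5)(12) = -40
V_3→V_4: (5)(4) − (0)(2) = 20
V_4→V_5: (0)(-10) − (-10)(4) = 40
V_5→V_6: (-10)(8) − (-6)(-10) = -140
V_6→V_1: (-6)(11) − (0)(8) = -66
Σ = -296
Area = |Σ|/2 = 148.

148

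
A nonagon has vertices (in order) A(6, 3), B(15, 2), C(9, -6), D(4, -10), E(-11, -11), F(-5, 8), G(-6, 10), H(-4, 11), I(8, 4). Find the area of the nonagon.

Apply the shoelace (surveyor's) formula: 2A = Σ (x_i·y_{i+1} − x_{i+1}·y_i), indices taken mod 9.
A→B: (6)(2) − (15)(3) = -33
B→C: (15)(-6) − (9)(2) = -108
C→D: (9)(-10) − (4)(-6) = -66
D→E: (4)(-11) − (-11)(-10) = -154
E→F: (-11)(8) − (-5)(-11) = -143
F→G: (-5)(10) − (-6)(8) = -2
G→H: (-6)(11) − (-4)(10) = -26
H→I: (-4)(4) − (8)(11) = -104
I→A: (8)(3) − (6)(4) = 0
Σ = -636
Area = |Σ|/2 = 318.

318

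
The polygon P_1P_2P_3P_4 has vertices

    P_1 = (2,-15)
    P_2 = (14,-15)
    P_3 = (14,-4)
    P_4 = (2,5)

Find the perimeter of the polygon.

58

|P_1P_2| = √((12)² + (0)²) = √144 = 12
|P_2P_3| = √((0)² + (11)²) = √121 = 11
|P_3P_4| = √((-12)² + (9)²) = √225 = 15
|P_4P_1| = √((0)² + (-20)²) = √400 = 20
Perimeter = 12 + 11 + 15 + 20 = 58.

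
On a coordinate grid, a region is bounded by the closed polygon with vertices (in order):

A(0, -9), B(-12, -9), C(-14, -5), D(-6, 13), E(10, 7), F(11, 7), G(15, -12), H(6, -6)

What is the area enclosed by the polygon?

437

Apply the surveyor's formula: 2A = Σ (x_i·y_{i+1} − x_{i+1}·y_i), indices taken mod 8.
Σ = (-108) + (-66) + (-212) + (-172) + (-7) + (-237) + (-18) + (-54) = -874
Area = |Σ|/2 = 437.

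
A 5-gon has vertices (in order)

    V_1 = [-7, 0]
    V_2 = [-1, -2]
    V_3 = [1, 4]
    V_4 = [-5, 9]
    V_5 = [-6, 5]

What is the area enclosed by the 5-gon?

Apply the surveyor's formula: 2A = Σ (x_i·y_{i+1} − x_{i+1}·y_i), indices taken mod 5.
Σ = (14) + (-2) + (29) + (29) + (35) = 105
Area = |Σ|/2 = 52.5.

52.5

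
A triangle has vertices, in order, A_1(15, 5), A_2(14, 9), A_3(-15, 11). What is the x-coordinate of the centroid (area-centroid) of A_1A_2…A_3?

Apply the shoelace (surveyor's) formula. First the cross-terms c_i = x_i·y_{i+1} − x_{i+1}·y_i:
  65, 289, -240  ⇒  2A = 114, A = 57.
Then Σ (x_i + x_{i+1})·c_i = 1596, so x̄ = 1596 / (6·57) = 14/3.

14/3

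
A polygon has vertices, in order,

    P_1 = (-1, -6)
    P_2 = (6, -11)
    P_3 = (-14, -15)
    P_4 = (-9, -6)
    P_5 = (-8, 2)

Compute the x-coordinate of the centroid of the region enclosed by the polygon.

-56/11

Apply the shoelace formula. First the cross-terms c_i = x_i·y_{i+1} − x_{i+1}·y_i:
  47, -244, -51, -66, 50  ⇒  2A = -264, A = -132.
Then Σ (x_i + x_{i+1})·c_i = 4032, so x̄ = 4032 / (6·(-132)) = -56/11.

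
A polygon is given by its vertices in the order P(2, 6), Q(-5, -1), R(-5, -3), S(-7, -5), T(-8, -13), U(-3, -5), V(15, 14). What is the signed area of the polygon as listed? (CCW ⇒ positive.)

94.5

Apply Gauss's area formula: 2A = Σ (x_i·y_{i+1} − x_{i+1}·y_i), indices taken mod 7.
Σ = (28) + (10) + (4) + (51) + (1) + (33) + (62) = 189
Signed area = Σ/2 = 94.5 (positive ⇒ counter-clockwise traversal).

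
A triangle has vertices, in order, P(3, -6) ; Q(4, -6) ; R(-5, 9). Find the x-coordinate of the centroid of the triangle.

2/3

Apply the surveyor's formula. First the cross-terms c_i = x_i·y_{i+1} − x_{i+1}·y_i:
  6, 6, 3  ⇒  2A = 15, A = 7.5.
Then Σ (x_i + x_{i+1})·c_i = 30, so x̄ = 30 / (6·7.5) = 2/3.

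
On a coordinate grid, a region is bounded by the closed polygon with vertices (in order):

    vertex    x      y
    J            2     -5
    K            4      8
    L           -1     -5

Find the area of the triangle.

19.5

Apply Gauss's area formula: 2A = Σ (x_i·y_{i+1} − x_{i+1}·y_i), indices taken mod 3.
Σ = (36) + (-12) + (15) = 39
Area = |Σ|/2 = 19.5.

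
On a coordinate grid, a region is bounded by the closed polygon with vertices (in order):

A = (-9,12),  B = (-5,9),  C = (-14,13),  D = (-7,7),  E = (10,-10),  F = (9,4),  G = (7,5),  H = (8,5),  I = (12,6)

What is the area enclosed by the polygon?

Apply the shoelace formula: 2A = Σ (x_i·y_{i+1} − x_{i+1}·y_i), indices taken mod 9.
A→B: (-9)(9) − (-5)(12) = -21
B→C: (-5)(13) − (-14)(9) = 61
C→D: (-14)(7) − (-7)(13) = -7
D→E: (-7)(-10) − (10)(7) = 0
E→F: (10)(4) − (9)(-10) = 130
F→G: (9)(5) − (7)(4) = 17
G→H: (7)(5) − (8)(5) = -5
H→I: (8)(6) − (12)(5) = -12
I→A: (12)(12) − (-9)(6) = 198
Σ = 361
Area = |Σ|/2 = 180.5.

180.5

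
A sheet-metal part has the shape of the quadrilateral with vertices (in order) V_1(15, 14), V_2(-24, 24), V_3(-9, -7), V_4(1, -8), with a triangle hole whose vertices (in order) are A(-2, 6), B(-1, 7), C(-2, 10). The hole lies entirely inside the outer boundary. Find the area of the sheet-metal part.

Outer boundary:
Σ = (696) + (384) + (79) + (134) = 1293
Area = |Σ|/2 = 646.5.
Hole:
Apply the surveyor's formula: 2A = Σ (x_i·y_{i+1} − x_{i+1}·y_i), indices taken mod 3.
Σ = (-8) + (4) + (8) = 4
Area = |Σ|/2 = 2.
Net area = 646.5 − 2 = 644.5.

644.5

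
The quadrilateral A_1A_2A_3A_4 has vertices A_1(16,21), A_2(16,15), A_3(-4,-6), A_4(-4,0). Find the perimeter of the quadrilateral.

70

|A_1A_2| = √((0)² + (-6)²) = √36 = 6
|A_2A_3| = √((-20)² + (-21)²) = √841 = 29
|A_3A_4| = √((0)² + (6)²) = √36 = 6
|A_4A_1| = √((20)² + (21)²) = √841 = 29
Perimeter = 6 + 29 + 6 + 29 = 70.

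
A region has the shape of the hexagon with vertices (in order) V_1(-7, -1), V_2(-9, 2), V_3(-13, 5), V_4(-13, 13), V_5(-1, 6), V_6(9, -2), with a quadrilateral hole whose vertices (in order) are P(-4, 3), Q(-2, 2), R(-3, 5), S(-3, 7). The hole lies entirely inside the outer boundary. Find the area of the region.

Outer boundary:
Apply Gauss's area formula: 2A = Σ (x_i·y_{i+1} − x_{i+1}·y_i), indices taken mod 6.
Cross-terms: -23, -19, -104, -65, -52, -23  ⇒  Σ = -286
Area = |Σ|/2 = 143.
Hole:
Σ = (-2) + (-4) + (-6) + (19) = 7
Area = |Σ|/2 = 3.5.
Net area = 143 − 3.5 = 139.5.

139.5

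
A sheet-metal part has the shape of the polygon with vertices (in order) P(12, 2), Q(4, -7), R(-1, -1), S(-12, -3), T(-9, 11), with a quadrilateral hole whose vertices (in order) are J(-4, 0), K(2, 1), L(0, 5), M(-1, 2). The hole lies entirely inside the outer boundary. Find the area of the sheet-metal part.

201

Outer boundary:
Apply the surveyor's formula: 2A = Σ (x_i·y_{i+1} − x_{i+1}·y_i), indices taken mod 5.
Cross-terms: -92, -11, -9, -159, -150  ⇒  Σ = -421
Area = |Σ|/2 = 210.5.
Hole:
Apply the shoelace formula: 2A = Σ (x_i·y_{i+1} − x_{i+1}·y_i), indices taken mod 4.
Σ = (-4) + (10) + (5) + (8) = 19
Area = |Σ|/2 = 9.5.
Net area = 210.5 − 9.5 = 201.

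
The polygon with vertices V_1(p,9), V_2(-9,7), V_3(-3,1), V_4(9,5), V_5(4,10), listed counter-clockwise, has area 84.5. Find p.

2

The doubled signed area Σ (x_i y_{i+1} − x_{i+1} y_i) is linear in p.
With p=0 it equals 175; the coefficient of p is -3 (from the two edges through V_1).
So -3·p + 175 = 2·84.5 = 169 ⇒ p = 2.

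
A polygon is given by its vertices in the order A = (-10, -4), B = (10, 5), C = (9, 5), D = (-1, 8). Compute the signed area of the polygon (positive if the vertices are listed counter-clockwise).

78

Σ = (-10) + (5) + (77) + (84) = 156
Signed area = Σ/2 = 78 (positive ⇒ counter-clockwise traversal).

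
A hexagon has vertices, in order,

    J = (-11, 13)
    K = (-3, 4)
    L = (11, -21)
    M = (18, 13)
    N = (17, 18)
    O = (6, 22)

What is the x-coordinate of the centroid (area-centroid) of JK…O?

1303/204

Apply Gauss's area formula. First the cross-terms c_i = x_i·y_{i+1} − x_{i+1}·y_i:
  -5, 19, 521, 103, 266, 320  ⇒  2A = 1224, A = 612.
Then Σ (x_i + x_{i+1})·c_i = 23454, so x̄ = 23454 / (6·612) = 1303/204.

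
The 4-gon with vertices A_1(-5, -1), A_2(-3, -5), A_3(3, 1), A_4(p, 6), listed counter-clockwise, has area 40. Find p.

1

The doubled signed area Σ (x_i y_{i+1} − x_{i+1} y_i) is linear in p.
With p=0 it equals 82; the coefficient of p is -2 (from the two edges through A_4).
So -2·p + 82 = 2·40 = 80 ⇒ p = 1.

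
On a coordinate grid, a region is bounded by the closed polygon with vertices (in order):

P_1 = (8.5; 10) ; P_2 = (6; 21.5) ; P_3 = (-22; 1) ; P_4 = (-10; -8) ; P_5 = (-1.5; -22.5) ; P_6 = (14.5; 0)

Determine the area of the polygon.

Apply Gauss's area formula: 2A = Σ (x_i·y_{i+1} − x_{i+1}·y_i), indices taken mod 6.
Σ = (122.75) + (479) + (186) + (213) + (326.25) + (145) = 1472
Area = |Σ|/2 = 736.

736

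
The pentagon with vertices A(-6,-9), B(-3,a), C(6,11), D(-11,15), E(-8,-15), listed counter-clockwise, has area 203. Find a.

Write out the shoelace sum; only the two edges meeting at B involve a:
2·Area = [((-6)·a − (-3)·(-9)) + ((-3)·11 − 6·a)] + 478
       = -12·a + 418 = 406
⇒ a = 1.

1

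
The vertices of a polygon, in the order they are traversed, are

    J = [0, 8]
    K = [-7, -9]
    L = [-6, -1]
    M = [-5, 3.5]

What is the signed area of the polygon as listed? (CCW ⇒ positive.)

Σ = (56) + (-47) + (-26) + (-40) = -57
Signed area = Σ/2 = -28.5 (negative ⇒ clockwise traversal).

-28.5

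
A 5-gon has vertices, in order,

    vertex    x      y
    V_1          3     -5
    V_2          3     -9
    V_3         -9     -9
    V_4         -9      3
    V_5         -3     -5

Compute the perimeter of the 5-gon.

|V_1V_2| = √((0)² + (-4)²) = √16 = 4
|V_2V_3| = √((-12)² + (0)²) = √144 = 12
|V_3V_4| = √((0)² + (12)²) = √144 = 12
|V_4V_5| = √((6)² + (-8)²) = √100 = 10
|V_5V_1| = √((6)² + (0)²) = √36 = 6
Perimeter = 4 + 12 + 12 + 10 + 6 = 44.

44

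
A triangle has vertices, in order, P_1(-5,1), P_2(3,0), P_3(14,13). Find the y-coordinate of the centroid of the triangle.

Apply the shoelace (surveyor's) formula. First the cross-terms c_i = x_i·y_{i+1} − x_{i+1}·y_i:
  -3, 39, 79  ⇒  2A = 115, A = 57.5.
Then Σ (y_i + y_{i+1})·c_i = 1610, so ȳ = 1610 / (6·57.5) = 14/3.

14/3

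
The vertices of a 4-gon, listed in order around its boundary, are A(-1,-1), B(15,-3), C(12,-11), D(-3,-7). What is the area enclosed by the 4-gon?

Apply the shoelace formula: 2A = Σ (x_i·y_{i+1} − x_{i+1}·y_i), indices taken mod 4.
A→B: (-1)(-3) − (15)(-1) = 18
B→C: (15)(-11) − (12)(-3) = -129
C→D: (12)(-7) − (-3)(-11) = -117
D→A: (-3)(-1) − (-1)(-7) = -4
Σ = -232
Area = |Σ|/2 = 116.

116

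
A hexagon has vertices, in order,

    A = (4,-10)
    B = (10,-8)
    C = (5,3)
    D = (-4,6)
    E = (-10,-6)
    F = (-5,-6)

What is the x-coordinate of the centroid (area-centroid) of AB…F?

Apply the surveyor's formula. First the cross-terms c_i = x_i·y_{i+1} − x_{i+1}·y_i:
  68, 70, 42, 84, 30, 74  ⇒  2A = 368, A = 184.
Then Σ (x_i + x_{i+1})·c_i = 344, so x̄ = 344 / (6·184) = 43/138.

43/138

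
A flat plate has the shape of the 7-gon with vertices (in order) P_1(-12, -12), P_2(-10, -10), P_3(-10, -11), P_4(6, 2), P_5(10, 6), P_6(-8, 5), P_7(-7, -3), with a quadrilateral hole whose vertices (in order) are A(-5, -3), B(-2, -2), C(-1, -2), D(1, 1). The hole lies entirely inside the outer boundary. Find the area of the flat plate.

134

Outer boundary:
Apply the shoelace formula: 2A = Σ (x_i·y_{i+1} − x_{i+1}·y_i), indices taken mod 7.
Σ = (0) + (10) + (46) + (16) + (98) + (59) + (48) = 277
Area = |Σ|/2 = 138.5.
Hole:
Σ = (4) + (2) + (1) + (2) = 9
Area = |Σ|/2 = 4.5.
Net area = 138.5 − 4.5 = 134.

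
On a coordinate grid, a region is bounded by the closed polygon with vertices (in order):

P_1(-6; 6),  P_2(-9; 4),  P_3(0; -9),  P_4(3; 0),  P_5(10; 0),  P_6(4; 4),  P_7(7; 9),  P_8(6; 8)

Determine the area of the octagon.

Apply the shoelace (surveyor's) formula: 2A = Σ (x_i·y_{i+1} − x_{i+1}·y_i), indices taken mod 8.
Σ = (30) + (81) + (27) + (0) + (40) + (8) + (2) + (84) = 272
Area = |Σ|/2 = 136.

136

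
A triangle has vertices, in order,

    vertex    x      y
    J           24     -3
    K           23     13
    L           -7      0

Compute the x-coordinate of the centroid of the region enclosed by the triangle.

40/3

Apply the surveyor's formula. First the cross-terms c_i = x_i·y_{i+1} − x_{i+1}·y_i:
  381, 91, 21  ⇒  2A = 493, A = 246.5.
Then Σ (x_i + x_{i+1})·c_i = 19720, so x̄ = 19720 / (6·246.5) = 40/3.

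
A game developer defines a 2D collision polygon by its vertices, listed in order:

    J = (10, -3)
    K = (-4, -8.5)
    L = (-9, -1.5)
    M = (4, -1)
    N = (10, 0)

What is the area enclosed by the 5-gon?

Apply the surveyor's formula: 2A = Σ (x_i·y_{i+1} − x_{i+1}·y_i), indices taken mod 5.
Cross-terms: -97, -70.5, 15, 10, -30  ⇒  Σ = -172.5
Area = |Σ|/2 = 86.25.

86.25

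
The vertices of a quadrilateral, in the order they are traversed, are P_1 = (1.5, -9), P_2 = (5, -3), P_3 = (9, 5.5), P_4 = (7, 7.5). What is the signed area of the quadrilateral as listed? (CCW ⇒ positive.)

24.875

Apply Gauss's area formula: 2A = Σ (x_i·y_{i+1} − x_{i+1}·y_i), indices taken mod 4.
Σ = (40.5) + (54.5) + (29) + (-74.25) = 49.75
Signed area = Σ/2 = 24.875 (positive ⇒ counter-clockwise traversal).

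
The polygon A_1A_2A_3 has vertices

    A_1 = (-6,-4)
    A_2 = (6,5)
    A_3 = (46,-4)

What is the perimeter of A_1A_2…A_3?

|A_1A_2| = √((12)² + (9)²) = √225 = 15
|A_2A_3| = √((40)² + (-9)²) = √1681 = 41
|A_3A_1| = √((-52)² + (0)²) = √2704 = 52
Perimeter = 15 + 41 + 52 = 108.

108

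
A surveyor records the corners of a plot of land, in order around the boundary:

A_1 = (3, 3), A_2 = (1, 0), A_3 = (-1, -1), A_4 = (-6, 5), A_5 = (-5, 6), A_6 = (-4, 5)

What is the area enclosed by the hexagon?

27

A_1→A_2: (3)(0) − (1)(3) = -3
A_2→A_3: (1)(-1) − (-1)(0) = -1
A_3→A_4: (-1)(5) − (-6)(-1) = -11
A_4→A_5: (-6)(6) − (-5)(5) = -11
A_5→A_6: (-5)(5) − (-4)(6) = -1
A_6→A_1: (-4)(3) − (3)(5) = -27
Σ = -54
Area = |Σ|/2 = 27.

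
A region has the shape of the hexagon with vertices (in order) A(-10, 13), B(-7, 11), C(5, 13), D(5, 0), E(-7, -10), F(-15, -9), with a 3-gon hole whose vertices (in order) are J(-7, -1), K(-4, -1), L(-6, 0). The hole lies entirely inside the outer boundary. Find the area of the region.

324.5

Outer boundary:
Cross-terms: -19, -146, -65, -50, -87, -285  ⇒  Σ = -652
Area = |Σ|/2 = 326.
Hole:
Apply Gauss's area formula: 2A = Σ (x_i·y_{i+1} − x_{i+1}·y_i), indices taken mod 3.
J→K: (-7)(-1) − (-4)(-1) = 3
K→L: (-4)(0) − (-6)(-1) = -6
L→J: (-6)(-1) − (-7)(0) = 6
Σ = 3
Area = |Σ|/2 = 1.5.
Net area = 326 − 1.5 = 324.5.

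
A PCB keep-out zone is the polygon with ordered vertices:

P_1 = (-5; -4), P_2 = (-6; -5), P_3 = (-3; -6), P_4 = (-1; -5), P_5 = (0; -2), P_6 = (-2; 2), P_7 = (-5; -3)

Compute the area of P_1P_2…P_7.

Apply the surveyor's formula: 2A = Σ (x_i·y_{i+1} − x_{i+1}·y_i), indices taken mod 7.
P_1→P_2: (-5)(-5) − (-6)(-4) = 1
P_2→P_3: (-6)(-6) − (-3)(-5) = 21
P_3→P_4: (-3)(-5) − (-1)(-6) = 9
P_4→P_5: (-1)(-2) − (0)(-5) = 2
P_5→P_6: (0)(2) − (-2)(-2) = -4
P_6→P_7: (-2)(-3) − (-5)(2) = 16
P_7→P_1: (-5)(-4) − (-5)(-3) = 5
Σ = 50
Area = |Σ|/2 = 25.

25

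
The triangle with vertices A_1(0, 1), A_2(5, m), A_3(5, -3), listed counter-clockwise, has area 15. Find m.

-9

Write out the shoelace sum; only the two edges meeting at A_2 involve m:
2·Area = [(0·m − 5·1) + (5·(-3) − 5·m)] + 5
       = -5·m + -15 = 30
⇒ m = -9.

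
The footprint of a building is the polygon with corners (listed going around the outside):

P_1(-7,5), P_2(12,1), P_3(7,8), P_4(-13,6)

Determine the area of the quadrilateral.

Apply the shoelace (surveyor's) formula: 2A = Σ (x_i·y_{i+1} − x_{i+1}·y_i), indices taken mod 4.
Cross-terms: -67, 89, 146, -23  ⇒  Σ = 145
Area = |Σ|/2 = 72.5.

72.5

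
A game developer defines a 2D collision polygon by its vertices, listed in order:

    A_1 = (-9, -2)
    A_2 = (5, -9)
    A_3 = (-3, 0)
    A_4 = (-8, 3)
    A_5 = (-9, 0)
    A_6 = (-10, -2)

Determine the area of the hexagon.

Σ = (91) + (-27) + (-9) + (27) + (18) + (2) = 102
Area = |Σ|/2 = 51.

51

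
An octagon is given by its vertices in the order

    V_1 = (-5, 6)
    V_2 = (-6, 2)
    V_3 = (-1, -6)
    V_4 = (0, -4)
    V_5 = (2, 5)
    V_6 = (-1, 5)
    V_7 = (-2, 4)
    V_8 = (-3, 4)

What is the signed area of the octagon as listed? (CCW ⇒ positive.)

Apply the surveyor's formula: 2A = Σ (x_i·y_{i+1} − x_{i+1}·y_i), indices taken mod 8.
Σ = (26) + (38) + (4) + (8) + (15) + (6) + (4) + (2) = 103
Signed area = Σ/2 = 51.5 (positive ⇒ counter-clockwise traversal).

51.5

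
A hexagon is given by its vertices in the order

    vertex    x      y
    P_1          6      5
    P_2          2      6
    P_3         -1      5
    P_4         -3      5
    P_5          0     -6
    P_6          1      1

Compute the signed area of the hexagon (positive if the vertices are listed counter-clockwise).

37.5

Cross-terms: 26, 16, 10, 18, 6, -1  ⇒  Σ = 75
Signed area = Σ/2 = 37.5 (positive ⇒ counter-clockwise traversal).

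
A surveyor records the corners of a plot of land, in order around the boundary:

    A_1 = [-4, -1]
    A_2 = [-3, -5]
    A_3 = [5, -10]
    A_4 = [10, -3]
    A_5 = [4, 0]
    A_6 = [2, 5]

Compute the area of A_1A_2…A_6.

103.5

Apply Gauss's area formula: 2A = Σ (x_i·y_{i+1} − x_{i+1}·y_i), indices taken mod 6.
Σ = (17) + (55) + (85) + (12) + (20) + (18) = 207
Area = |Σ|/2 = 103.5.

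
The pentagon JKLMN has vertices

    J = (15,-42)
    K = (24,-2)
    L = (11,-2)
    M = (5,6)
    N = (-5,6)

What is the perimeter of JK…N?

|JK| = √((9)² + (40)²) = √1681 = 41
|KL| = √((-13)² + (0)²) = √169 = 13
|LM| = √((-6)² + (8)²) = √100 = 10
|MN| = √((-10)² + (0)²) = √100 = 10
|NJ| = √((20)² + (-48)²) = √2704 = 52
Perimeter = 41 + 13 + 10 + 10 + 52 = 126.

126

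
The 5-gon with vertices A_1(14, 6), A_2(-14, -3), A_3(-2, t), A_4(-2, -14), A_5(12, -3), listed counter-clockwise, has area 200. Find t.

The doubled signed area Σ (x_i y_{i+1} − x_{i+1} y_i) is linear in t.
With t=0 it equals 352; the coefficient of t is -12 (from the two edges through A_3).
So -12·t + 352 = 2·200 = 400 ⇒ t = -4.

-4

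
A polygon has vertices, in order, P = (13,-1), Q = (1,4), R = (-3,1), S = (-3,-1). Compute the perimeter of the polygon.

|PQ| = √((-12)² + (5)²) = √169 = 13
|QR| = √((-4)² + (-3)²) = √25 = 5
|RS| = √((0)² + (-2)²) = √4 = 2
|SP| = √((16)² + (0)²) = √256 = 16
Perimeter = 13 + 5 + 2 + 16 = 36.

36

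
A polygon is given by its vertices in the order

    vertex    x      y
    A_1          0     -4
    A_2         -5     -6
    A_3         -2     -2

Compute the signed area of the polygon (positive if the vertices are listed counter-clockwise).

Cross-terms: -20, -2, 8  ⇒  Σ = -14
Signed area = Σ/2 = -7 (negative ⇒ clockwise traversal).

-7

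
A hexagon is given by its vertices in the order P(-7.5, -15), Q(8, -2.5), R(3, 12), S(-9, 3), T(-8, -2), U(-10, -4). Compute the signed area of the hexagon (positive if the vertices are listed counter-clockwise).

266.625

Apply the surveyor's formula: 2A = Σ (x_i·y_{i+1} − x_{i+1}·y_i), indices taken mod 6.
Σ = (138.75) + (103.5) + (117) + (42) + (12) + (120) = 533.25
Signed area = Σ/2 = 266.625 (positive ⇒ counter-clockwise traversal).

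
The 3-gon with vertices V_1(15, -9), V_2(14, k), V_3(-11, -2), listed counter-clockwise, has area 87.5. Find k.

The doubled signed area Σ (x_i y_{i+1} − x_{i+1} y_i) is linear in k.
With k=0 it equals 227; the coefficient of k is 26 (from the two edges through V_2).
So 26·k + 227 = 2·87.5 = 175 ⇒ k = -2.

-2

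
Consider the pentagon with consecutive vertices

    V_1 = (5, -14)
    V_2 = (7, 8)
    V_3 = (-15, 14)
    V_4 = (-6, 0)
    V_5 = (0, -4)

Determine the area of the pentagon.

242

Apply the shoelace (surveyor's) formula: 2A = Σ (x_i·y_{i+1} − x_{i+1}·y_i), indices taken mod 5.
Σ = (138) + (218) + (84) + (24) + (20) = 484
Area = |Σ|/2 = 242.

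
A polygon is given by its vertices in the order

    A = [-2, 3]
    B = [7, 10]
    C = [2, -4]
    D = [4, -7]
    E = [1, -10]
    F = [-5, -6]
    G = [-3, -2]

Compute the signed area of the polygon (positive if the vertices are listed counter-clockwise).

Apply the shoelace formula: 2A = Σ (x_i·y_{i+1} − x_{i+1}·y_i), indices taken mod 7.
A→B: (-2)(10) − (7)(3) = -41
B→C: (7)(-4) − (2)(10) = -48
C→D: (2)(-7) − (4)(-4) = 2
D→E: (4)(-10) − (1)(-7) = -33
E→F: (1)(-6) − (-5)(-10) = -56
F→G: (-5)(-2) − (-3)(-6) = -8
G→A: (-3)(3) − (-2)(-2) = -13
Σ = -197
Signed area = Σ/2 = -98.5 (negative ⇒ clockwise traversal).

-98.5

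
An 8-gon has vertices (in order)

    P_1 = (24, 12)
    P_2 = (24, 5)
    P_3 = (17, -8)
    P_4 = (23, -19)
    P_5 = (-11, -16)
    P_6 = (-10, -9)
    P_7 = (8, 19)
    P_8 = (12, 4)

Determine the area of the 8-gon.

Apply the surveyor's formula: 2A = Σ (x_i·y_{i+1} − x_{i+1}·y_i), indices taken mod 8.
Σ = (-168) + (-277) + (-139) + (-577) + (-61) + (-118) + (-196) + (48) = -1488
Area = |Σ|/2 = 744.

744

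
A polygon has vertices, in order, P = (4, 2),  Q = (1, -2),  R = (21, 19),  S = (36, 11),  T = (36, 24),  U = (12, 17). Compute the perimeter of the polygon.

106

|PQ| = √((-3)² + (-4)²) = √25 = 5
|QR| = √((20)² + (21)²) = √841 = 29
|RS| = √((15)² + (-8)²) = √289 = 17
|ST| = √((0)² + (13)²) = √169 = 13
|TU| = √((-24)² + (-7)²) = √625 = 25
|UP| = √((-8)² + (-15)²) = √289 = 17
Perimeter = 5 + 29 + 17 + 13 + 25 + 17 = 106.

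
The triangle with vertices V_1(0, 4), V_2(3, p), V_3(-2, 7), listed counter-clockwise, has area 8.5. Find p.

8

The doubled signed area Σ (x_i y_{i+1} − x_{i+1} y_i) is linear in p.
With p=0 it equals 1; the coefficient of p is 2 (from the two edges through V_2).
So 2·p + 1 = 2·8.5 = 17 ⇒ p = 8.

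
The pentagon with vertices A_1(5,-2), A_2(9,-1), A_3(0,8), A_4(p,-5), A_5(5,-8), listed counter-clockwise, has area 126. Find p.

-7

Write out the shoelace sum; only the two edges meeting at A_4 involve p:
2·Area = [(0·(-5) − p·8) + (p·(-8) − 5·(-5))] + 115
       = -16·p + 140 = 252
⇒ p = -7.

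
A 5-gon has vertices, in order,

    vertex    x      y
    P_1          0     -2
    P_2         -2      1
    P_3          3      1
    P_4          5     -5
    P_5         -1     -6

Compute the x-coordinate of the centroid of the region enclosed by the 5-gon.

Apply the shoelace formula. First the cross-terms c_i = x_i·y_{i+1} − x_{i+1}·y_i:
  -4, -5, -20, -35, 2  ⇒  2A = -62, A = -31.
Then Σ (x_i + x_{i+1})·c_i = -299, so x̄ = -299 / (6·(-31)) = 299/186.

299/186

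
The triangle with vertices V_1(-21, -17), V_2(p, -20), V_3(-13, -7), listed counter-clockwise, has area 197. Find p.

The doubled signed area Σ (x_i y_{i+1} − x_{i+1} y_i) is linear in p.
With p=0 it equals 234; the coefficient of p is 10 (from the two edges through V_2).
So 10·p + 234 = 2·197 = 394 ⇒ p = 16.

16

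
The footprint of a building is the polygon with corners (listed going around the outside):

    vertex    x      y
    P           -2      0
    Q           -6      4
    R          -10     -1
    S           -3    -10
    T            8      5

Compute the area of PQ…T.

Apply Gauss's area formula: 2A = Σ (x_i·y_{i+1} − x_{i+1}·y_i), indices taken mod 5.
Cross-terms: -8, 46, 97, 65, 10  ⇒  Σ = 210
Area = |Σ|/2 = 105.

105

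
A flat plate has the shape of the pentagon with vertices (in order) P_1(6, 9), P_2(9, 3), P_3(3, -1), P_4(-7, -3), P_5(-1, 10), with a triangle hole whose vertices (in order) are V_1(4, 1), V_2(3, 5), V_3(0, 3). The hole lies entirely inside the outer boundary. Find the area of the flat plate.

Outer boundary:
P_1→P_2: (6)(3) − (9)(9) = -63
P_2→P_3: (9)(-1) − (3)(3) = -18
P_3→P_4: (3)(-3) − (-7)(-1) = -16
P_4→P_5: (-7)(10) − (-1)(-3) = -73
P_5→P_1: (-1)(9) − (6)(10) = -69
Σ = -239
Area = |Σ|/2 = 119.5.
Hole:
Apply the surveyor's formula: 2A = Σ (x_i·y_{i+1} − x_{i+1}·y_i), indices taken mod 3.
Σ = (17) + (9) + (-12) = 14
Area = |Σ|/2 = 7.
Net area = 119.5 − 7 = 112.5.

112.5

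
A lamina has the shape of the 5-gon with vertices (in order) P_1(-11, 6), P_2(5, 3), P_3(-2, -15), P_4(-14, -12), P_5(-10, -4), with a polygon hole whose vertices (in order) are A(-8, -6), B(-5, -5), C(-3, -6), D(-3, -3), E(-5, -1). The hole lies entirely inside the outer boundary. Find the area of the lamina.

Outer boundary:
Apply the surveyor's formula: 2A = Σ (x_i·y_{i+1} − x_{i+1}·y_i), indices taken mod 5.
P_1→P_2: (-11)(3) − (5)(6) = -63
P_2→P_3: (5)(-15) − (-2)(3) = -69
P_3→P_4: (-2)(-12) − (-14)(-15) = -186
P_4→P_5: (-14)(-4) − (-10)(-12) = -64
P_5→P_1: (-10)(6) − (-11)(-4) = -104
Σ = -486
Area = |Σ|/2 = 243.
Hole:
Apply Gauss's area formula: 2A = Σ (x_i·y_{i+1} − x_{i+1}·y_i), indices taken mod 5.
A→B: (-8)(-5) − (-5)(-6) = 10
B→C: (-5)(-6) − (-3)(-5) = 15
C→D: (-3)(-3) − (-3)(-6) = -9
D→E: (-3)(-1) − (-5)(-3) = -12
E→A: (-5)(-6) − (-8)(-1) = 22
Σ = 26
Area = |Σ|/2 = 13.
Net area = 243 − 13 = 230.

230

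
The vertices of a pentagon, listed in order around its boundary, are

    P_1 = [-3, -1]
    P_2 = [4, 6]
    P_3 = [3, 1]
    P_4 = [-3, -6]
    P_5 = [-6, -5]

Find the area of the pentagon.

36.5

Σ = (-14) + (-14) + (-15) + (-21) + (-9) = -73
Area = |Σ|/2 = 36.5.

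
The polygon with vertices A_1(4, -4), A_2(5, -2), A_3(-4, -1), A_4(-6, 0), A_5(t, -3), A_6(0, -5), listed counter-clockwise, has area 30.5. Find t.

-6

Write out the shoelace sum; only the two edges meeting at A_5 involve t:
2·Area = [((-6)·(-3) − t·0) + (t·(-5) − 0·(-3))] + 13
       = -5·t + 31 = 61
⇒ t = -6.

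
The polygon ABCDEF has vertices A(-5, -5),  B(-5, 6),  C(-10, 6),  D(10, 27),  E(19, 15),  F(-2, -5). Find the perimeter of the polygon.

|AB| = √((0)² + (11)²) = √121 = 11
|BC| = √((-5)² + (0)²) = √25 = 5
|CD| = √((20)² + (21)²) = √841 = 29
|DE| = √((9)² + (-12)²) = √225 = 15
|EF| = √((-21)² + (-20)²) = √841 = 29
|FA| = √((-3)² + (0)²) = √9 = 3
Perimeter = 11 + 5 + 29 + 15 + 29 + 3 = 92.

92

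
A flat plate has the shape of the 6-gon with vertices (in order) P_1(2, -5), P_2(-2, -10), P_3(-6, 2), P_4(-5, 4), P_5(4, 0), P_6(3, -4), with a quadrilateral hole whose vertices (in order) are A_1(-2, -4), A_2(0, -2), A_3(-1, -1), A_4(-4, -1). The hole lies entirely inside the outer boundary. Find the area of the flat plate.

67

Outer boundary:
Apply the surveyor's formula: 2A = Σ (x_i·y_{i+1} − x_{i+1}·y_i), indices taken mod 6.
Cross-terms: -30, -64, -14, -16, -16, -7  ⇒  Σ = -147
Area = |Σ|/2 = 73.5.
Hole:
Apply Gauss's area formula: 2A = Σ (x_i·y_{i+1} − x_{i+1}·y_i), indices taken mod 4.
Σ = (4) + (-2) + (-3) + (14) = 13
Area = |Σ|/2 = 6.5.
Net area = 73.5 − 6.5 = 67.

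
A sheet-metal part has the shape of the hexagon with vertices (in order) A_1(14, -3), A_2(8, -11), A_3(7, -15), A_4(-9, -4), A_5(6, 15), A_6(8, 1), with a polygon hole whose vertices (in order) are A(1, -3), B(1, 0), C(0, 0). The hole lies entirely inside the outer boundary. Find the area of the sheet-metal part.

298

Outer boundary:
Apply the shoelace formula: 2A = Σ (x_i·y_{i+1} − x_{i+1}·y_i), indices taken mod 6.
Σ = (-130) + (-43) + (-163) + (-111) + (-114) + (-38) = -599
Area = |Σ|/2 = 299.5.
Hole:
Σ = (3) + (0) + (0) = 3
Area = |Σ|/2 = 1.5.
Net area = 299.5 − 1.5 = 298.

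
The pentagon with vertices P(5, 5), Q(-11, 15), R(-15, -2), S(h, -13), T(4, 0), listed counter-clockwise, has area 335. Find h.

The doubled signed area Σ (x_i y_{i+1} − x_{i+1} y_i) is linear in h.
With h=0 it equals 644; the coefficient of h is 2 (from the two edges through S).
So 2·h + 644 = 2·335 = 670 ⇒ h = 13.

13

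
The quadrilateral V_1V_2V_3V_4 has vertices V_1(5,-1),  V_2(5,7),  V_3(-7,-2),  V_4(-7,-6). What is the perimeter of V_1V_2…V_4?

40

|V_1V_2| = √((0)² + (8)²) = √64 = 8
|V_2V_3| = √((-12)² + (-9)²) = √225 = 15
|V_3V_4| = √((0)² + (-4)²) = √16 = 4
|V_4V_1| = √((12)² + (5)²) = √169 = 13
Perimeter = 8 + 15 + 4 + 13 = 40.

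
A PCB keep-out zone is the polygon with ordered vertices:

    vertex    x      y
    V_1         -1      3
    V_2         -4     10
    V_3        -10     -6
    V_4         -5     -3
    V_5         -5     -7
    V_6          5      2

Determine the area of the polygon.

94

Apply Gauss's area formula: 2A = Σ (x_i·y_{i+1} − x_{i+1}·y_i), indices taken mod 6.
V_1→V_2: (-1)(10) − (-4)(3) = 2
V_2→V_3: (-4)(-6) − (-10)(10) = 124
V_3→V_4: (-10)(-3) − (-5)(-6) = 0
V_4→V_5: (-5)(-7) − (-5)(-3) = 20
V_5→V_6: (-5)(2) − (5)(-7) = 25
V_6→V_1: (5)(3) − (-1)(2) = 17
Σ = 188
Area = |Σ|/2 = 94.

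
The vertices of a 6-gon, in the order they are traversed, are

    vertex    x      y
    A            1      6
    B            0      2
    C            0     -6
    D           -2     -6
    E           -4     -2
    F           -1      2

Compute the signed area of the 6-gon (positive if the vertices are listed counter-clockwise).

-24

Apply the shoelace formula: 2A = Σ (x_i·y_{i+1} − x_{i+1}·y_i), indices taken mod 6.
A→B: (1)(2) − (0)(6) = 2
B→C: (0)(-6) − (0)(2) = 0
C→D: (0)(-6) − (-2)(-6) = -12
D→E: (-2)(-2) − (-4)(-6) = -20
E→F: (-4)(2) − (-1)(-2) = -10
F→A: (-1)(6) − (1)(2) = -8
Σ = -48
Signed area = Σ/2 = -24 (negative ⇒ clockwise traversal).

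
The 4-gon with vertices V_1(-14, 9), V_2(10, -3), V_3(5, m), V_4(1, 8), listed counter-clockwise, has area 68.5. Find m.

1

Write out the shoelace sum; only the two edges meeting at V_3 involve m:
2·Area = [(10·m − 5·(-3)) + (5·8 − 1·m)] + 73
       = 9·m + 128 = 137
⇒ m = 1.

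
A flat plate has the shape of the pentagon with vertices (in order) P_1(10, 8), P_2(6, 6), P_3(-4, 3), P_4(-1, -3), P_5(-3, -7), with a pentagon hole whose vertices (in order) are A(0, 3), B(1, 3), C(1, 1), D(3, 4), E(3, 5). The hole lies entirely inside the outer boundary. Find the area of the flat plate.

52.5

Outer boundary:
Apply Gauss's area formula: 2A = Σ (x_i·y_{i+1} − x_{i+1}·y_i), indices taken mod 5.
Σ = (12) + (42) + (15) + (-2) + (46) = 113
Area = |Σ|/2 = 56.5.
Hole:
Apply the shoelace (surveyor's) formula: 2A = Σ (x_i·y_{i+1} − x_{i+1}·y_i), indices taken mod 5.
Σ = (-3) + (-2) + (1) + (3) + (9) = 8
Area = |Σ|/2 = 4.
Net area = 56.5 − 4 = 52.5.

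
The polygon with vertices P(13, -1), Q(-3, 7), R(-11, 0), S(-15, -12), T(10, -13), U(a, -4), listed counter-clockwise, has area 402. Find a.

15

The doubled signed area Σ (x_i y_{i+1} − x_{i+1} y_i) is linear in a.
With a=0 it equals 624; the coefficient of a is 12 (from the two edges through U).
So 12·a + 624 = 2·402 = 804 ⇒ a = 15.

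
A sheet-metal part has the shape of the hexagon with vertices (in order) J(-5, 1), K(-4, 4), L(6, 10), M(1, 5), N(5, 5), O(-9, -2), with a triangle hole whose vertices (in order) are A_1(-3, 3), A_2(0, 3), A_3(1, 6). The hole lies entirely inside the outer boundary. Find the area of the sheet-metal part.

Outer boundary:
Σ = (-16) + (-64) + (20) + (-20) + (35) + (-19) = -64
Area = |Σ|/2 = 32.
Hole:
Apply the shoelace formula: 2A = Σ (x_i·y_{i+1} − x_{i+1}·y_i), indices taken mod 3.
Σ = (-9) + (-3) + (21) = 9
Area = |Σ|/2 = 4.5.
Net area = 32 − 4.5 = 27.5.

27.5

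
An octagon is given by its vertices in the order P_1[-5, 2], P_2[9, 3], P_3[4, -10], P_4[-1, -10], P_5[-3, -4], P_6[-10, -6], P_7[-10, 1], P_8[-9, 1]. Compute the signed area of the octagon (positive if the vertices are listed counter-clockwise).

-158.5

Σ = (-33) + (-102) + (-50) + (-26) + (-22) + (-70) + (-1) + (-13) = -317
Signed area = Σ/2 = -158.5 (negative ⇒ clockwise traversal).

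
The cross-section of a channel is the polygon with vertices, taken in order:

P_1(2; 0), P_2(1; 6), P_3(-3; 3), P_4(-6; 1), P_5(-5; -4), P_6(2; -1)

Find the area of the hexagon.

Σ = (12) + (21) + (15) + (29) + (13) + (2) = 92
Area = |Σ|/2 = 46.

46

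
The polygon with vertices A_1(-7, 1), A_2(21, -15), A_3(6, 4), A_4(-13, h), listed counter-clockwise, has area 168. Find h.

Write out the shoelace sum; only the two edges meeting at A_4 involve h:
2·Area = [(6·h − (-13)·4) + ((-13)·1 − (-7)·h)] + 258
       = 13·h + 297 = 336
⇒ h = 3.

3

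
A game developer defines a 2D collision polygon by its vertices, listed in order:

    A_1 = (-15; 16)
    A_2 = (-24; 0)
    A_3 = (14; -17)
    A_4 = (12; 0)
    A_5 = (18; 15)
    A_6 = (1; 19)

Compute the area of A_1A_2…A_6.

Σ = (384) + (408) + (204) + (180) + (327) + (301) = 1804
Area = |Σ|/2 = 902.

902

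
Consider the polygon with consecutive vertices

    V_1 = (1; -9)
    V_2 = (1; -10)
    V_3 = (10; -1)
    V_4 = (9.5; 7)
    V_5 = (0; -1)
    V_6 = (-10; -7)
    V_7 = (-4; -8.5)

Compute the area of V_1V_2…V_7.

129.75

Apply the shoelace (surveyor's) formula: 2A = Σ (x_i·y_{i+1} − x_{i+1}·y_i), indices taken mod 7.
V_1→V_2: (1)(-10) − (1)(-9) = -1
V_2→V_3: (1)(-1) − (10)(-10) = 99
V_3→V_4: (10)(7) − (9.5)(-1) = 79.5
V_4→V_5: (9.5)(-1) − (0)(7) = -9.5
V_5→V_6: (0)(-7) − (-10)(-1) = -10
V_6→V_7: (-10)(-8.5) − (-4)(-7) = 57
V_7→V_1: (-4)(-9) − (1)(-8.5) = 44.5
Σ = 259.5
Area = |Σ|/2 = 129.75.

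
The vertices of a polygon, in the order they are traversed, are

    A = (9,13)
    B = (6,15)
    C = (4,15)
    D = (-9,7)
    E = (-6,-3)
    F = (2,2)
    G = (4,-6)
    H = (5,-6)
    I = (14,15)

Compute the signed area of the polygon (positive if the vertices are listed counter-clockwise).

Apply the shoelace formula: 2A = Σ (x_i·y_{i+1} − x_{i+1}·y_i), indices taken mod 9.
A→B: (9)(15) − (6)(13) = 57
B→C: (6)(15) − (4)(15) = 30
C→D: (4)(7) − (-9)(15) = 163
D→E: (-9)(-3) − (-6)(7) = 69
E→F: (-6)(2) − (2)(-3) = -6
F→G: (2)(-6) − (4)(2) = -20
G→H: (4)(-6) − (5)(-6) = 6
H→I: (5)(15) − (14)(-6) = 159
I→A: (14)(13) − (9)(15) = 47
Σ = 505
Signed area = Σ/2 = 252.5 (positive ⇒ counter-clockwise traversal).

252.5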